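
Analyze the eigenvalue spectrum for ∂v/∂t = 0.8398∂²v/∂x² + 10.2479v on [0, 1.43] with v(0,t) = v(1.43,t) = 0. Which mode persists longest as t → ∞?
Eigenvalues: λₙ = 0.8398n²π²/1.43² - 10.2479.
First three modes:
  n=1: λ₁ = 0.8398π²/1.43² - 10.2479 ≈ -6.195
  n=2: λ₂ = 3.3592π²/1.43² - 10.2479 ≈ 5.965
  n=3: λ₃ = 7.5582π²/1.43² - 10.2479 ≈ 26.231
Since 0.8398π²/1.43² ≈ 4.053 < 10.2479, λ₁ < 0.
The n=1 mode grows fastest (−λₙ is largest for n=1) → dominates.
Asymptotic: v ~ c₁ sin(πx/1.43) e^{6.195t} (exponential growth at rate −λ₁ ≈ 6.195).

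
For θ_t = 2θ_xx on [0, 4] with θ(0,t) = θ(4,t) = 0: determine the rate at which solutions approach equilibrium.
Eigenvalues: λₙ = 2n²π²/4².
First three modes:
  n=1: λ₁ = 2π²/4² ≈ 1.234
  n=2: λ₂ = 8π²/4² ≈ 4.935 (4× faster decay)
  n=3: λ₃ = 18π²/4² ≈ 11.103 (9× faster decay)
As t → ∞, higher modes decay exponentially faster. The n=1 mode dominates: θ ~ c₁ sin(πx/4) e^{-λ₁t}.
Decay rate: λ₁ = 2π²/4² ≈ 1.234.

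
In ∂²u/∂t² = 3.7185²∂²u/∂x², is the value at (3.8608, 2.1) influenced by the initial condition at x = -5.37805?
No. The domain of dependence is [-3.94805, 11.66965], and -5.37805 is outside this interval.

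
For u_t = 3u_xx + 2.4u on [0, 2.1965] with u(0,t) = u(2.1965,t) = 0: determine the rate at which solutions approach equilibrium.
Eigenvalues: λₙ = 3n²π²/2.1965² - 2.4.
First three modes:
  n=1: λ₁ = 3π²/2.1965² - 2.4 ≈ 3.737
  n=2: λ₂ = 12π²/2.1965² - 2.4 ≈ 22.148
  n=3: λ₃ = 27π²/2.1965² - 2.4 ≈ 52.833
Since 3π²/2.1965² ≈ 6.137 > 2.4, all λₙ > 0.
The n=1 mode decays slowest → dominates as t → ∞.
Asymptotic: u ~ c₁ sin(πx/2.1965) e^{-λ₁t} with decay rate λ₁ ≈ 3.737.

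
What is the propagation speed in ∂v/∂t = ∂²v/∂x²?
Infinite. The heat equation is parabolic, not hyperbolic, so disturbances propagate instantly.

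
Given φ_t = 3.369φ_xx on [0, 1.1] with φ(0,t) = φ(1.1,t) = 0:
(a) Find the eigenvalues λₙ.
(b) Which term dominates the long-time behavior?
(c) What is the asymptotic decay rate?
Eigenvalues: λₙ = 3.369n²π²/1.1².
First three modes:
  n=1: λ₁ = 3.369π²/1.1² ≈ 27.48
  n=2: λ₂ = 13.476π²/1.1² ≈ 109.92 (4× faster decay)
  n=3: λ₃ = 30.321π²/1.1² ≈ 247.319 (9× faster decay)
As t → ∞, higher modes decay exponentially faster. The n=1 mode dominates: φ ~ c₁ sin(πx/1.1) e^{-λ₁t}.
Decay rate: λ₁ = 3.369π²/1.1² ≈ 27.48.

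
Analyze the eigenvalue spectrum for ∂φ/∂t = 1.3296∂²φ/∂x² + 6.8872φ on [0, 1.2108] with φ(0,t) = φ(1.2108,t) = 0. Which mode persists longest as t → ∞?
Eigenvalues: λₙ = 1.3296n²π²/1.2108² - 6.8872.
First three modes:
  n=1: λ₁ = 1.3296π²/1.2108² - 6.8872 ≈ 2.064
  n=2: λ₂ = 5.3184π²/1.2108² - 6.8872 ≈ 28.917
  n=3: λ₃ = 11.9664π²/1.2108² - 6.8872 ≈ 73.673
Since 1.3296π²/1.2108² ≈ 8.951 > 6.8872, all λₙ > 0.
The n=1 mode decays slowest → dominates as t → ∞.
Asymptotic: φ ~ c₁ sin(πx/1.2108) e^{-λ₁t} with decay rate λ₁ ≈ 2.064.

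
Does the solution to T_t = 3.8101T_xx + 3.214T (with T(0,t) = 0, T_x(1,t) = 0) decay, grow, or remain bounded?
T → 0. Diffusion dominates reaction (r=3.214 < κπ²/(4L²)≈9.4); solution decays.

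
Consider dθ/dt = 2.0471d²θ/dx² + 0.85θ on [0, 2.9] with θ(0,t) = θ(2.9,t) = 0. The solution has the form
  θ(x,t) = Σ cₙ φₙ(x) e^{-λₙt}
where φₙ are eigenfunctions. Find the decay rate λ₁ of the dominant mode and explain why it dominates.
Eigenvalues: λₙ = 2.0471n²π²/2.9² - 0.85.
First three modes:
  n=1: λ₁ = 2.0471π²/2.9² - 0.85 ≈ 1.552
  n=2: λ₂ = 8.1884π²/2.9² - 0.85 ≈ 8.76
  n=3: λ₃ = 18.4239π²/2.9² - 0.85 ≈ 20.771
Since 2.0471π²/2.9² ≈ 2.402 > 0.85, all λₙ > 0.
The n=1 mode decays slowest → dominates as t → ∞.
Asymptotic: θ ~ c₁ sin(πx/2.9) e^{-λ₁t} with decay rate λ₁ ≈ 1.552.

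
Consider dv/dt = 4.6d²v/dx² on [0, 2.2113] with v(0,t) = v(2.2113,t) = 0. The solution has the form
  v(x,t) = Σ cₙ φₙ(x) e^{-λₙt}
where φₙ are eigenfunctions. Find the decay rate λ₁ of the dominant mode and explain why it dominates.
Eigenvalues: λₙ = 4.6n²π²/2.2113².
First three modes:
  n=1: λ₁ = 4.6π²/2.2113² ≈ 9.285
  n=2: λ₂ = 18.4π²/2.2113² ≈ 37.138 (4× faster decay)
  n=3: λ₃ = 41.4π²/2.2113² ≈ 83.561 (9× faster decay)
As t → ∞, higher modes decay exponentially faster. The n=1 mode dominates: v ~ c₁ sin(πx/2.2113) e^{-λ₁t}.
Decay rate: λ₁ = 4.6π²/2.2113² ≈ 9.285.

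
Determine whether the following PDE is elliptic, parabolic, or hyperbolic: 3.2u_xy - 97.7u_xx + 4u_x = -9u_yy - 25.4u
Rewriting in standard form: -97.7u_xx + 3.2u_xy + 9u_yy + 4u_x + 25.4u = 0. Coefficients: A = -97.7, B = 3.2, C = 9. B² - 4AC = 3527.44, which is positive, so the equation is hyperbolic.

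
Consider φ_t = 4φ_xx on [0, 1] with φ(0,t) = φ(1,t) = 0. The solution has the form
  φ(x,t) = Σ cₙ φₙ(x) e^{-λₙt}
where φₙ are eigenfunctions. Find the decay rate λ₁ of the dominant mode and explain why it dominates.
Eigenvalues: λₙ = 4n²π².
First three modes:
  n=1: λ₁ = 4π² ≈ 39.478
  n=2: λ₂ = 16π² ≈ 157.914 (4× faster decay)
  n=3: λ₃ = 36π² ≈ 355.306 (9× faster decay)
As t → ∞, higher modes decay exponentially faster. The n=1 mode dominates: φ ~ c₁ sin(πx) e^{-λ₁t}.
Decay rate: λ₁ = 4π² ≈ 39.478.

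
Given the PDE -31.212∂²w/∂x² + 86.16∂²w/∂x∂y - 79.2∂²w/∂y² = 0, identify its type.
The second-order coefficients are A = -31.212, B = 86.16, C = -79.2. Since B² - 4AC = -2464.416 < 0, this is an elliptic PDE.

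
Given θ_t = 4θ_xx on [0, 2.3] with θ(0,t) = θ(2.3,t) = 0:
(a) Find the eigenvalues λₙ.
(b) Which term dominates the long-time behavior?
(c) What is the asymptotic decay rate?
Eigenvalues: λₙ = 4n²π²/2.3².
First three modes:
  n=1: λ₁ = 4π²/2.3² ≈ 7.463
  n=2: λ₂ = 16π²/2.3² ≈ 29.851 (4× faster decay)
  n=3: λ₃ = 36π²/2.3² ≈ 67.166 (9× faster decay)
As t → ∞, higher modes decay exponentially faster. The n=1 mode dominates: θ ~ c₁ sin(πx/2.3) e^{-λ₁t}.
Decay rate: λ₁ = 4π²/2.3² ≈ 7.463.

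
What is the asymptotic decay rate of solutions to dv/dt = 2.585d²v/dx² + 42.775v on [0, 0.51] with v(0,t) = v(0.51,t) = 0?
Eigenvalues: λₙ = 2.585n²π²/0.51² - 42.775.
First three modes:
  n=1: λ₁ = 2.585π²/0.51² - 42.775 ≈ 55.314
  n=2: λ₂ = 10.34π²/0.51² - 42.775 ≈ 349.581
  n=3: λ₃ = 23.265π²/0.51² - 42.775 ≈ 840.025
Since 2.585π²/0.51² ≈ 98.089 > 42.775, all λₙ > 0.
The n=1 mode decays slowest → dominates as t → ∞.
Asymptotic: v ~ c₁ sin(πx/0.51) e^{-λ₁t} with decay rate λ₁ ≈ 55.314.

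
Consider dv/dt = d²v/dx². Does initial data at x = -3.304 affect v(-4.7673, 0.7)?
Yes, for any finite x. The heat equation has infinite propagation speed, so all initial data affects all points at any t > 0.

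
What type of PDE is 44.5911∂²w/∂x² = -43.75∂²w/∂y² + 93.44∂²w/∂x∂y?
Rewriting in standard form: 44.5911∂²w/∂x² - 93.44∂²w/∂x∂y + 43.75∂²w/∂y² = 0. With A = 44.5911, B = -93.44, C = 43.75, the discriminant is 927.5911. This is a hyperbolic PDE.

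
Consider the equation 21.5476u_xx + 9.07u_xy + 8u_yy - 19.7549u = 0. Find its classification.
Elliptic. (A = 21.5476, B = 9.07, C = 8 gives B² - 4AC = -607.2583.)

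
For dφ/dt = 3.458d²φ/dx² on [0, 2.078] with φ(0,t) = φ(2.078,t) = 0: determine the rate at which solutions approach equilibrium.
Eigenvalues: λₙ = 3.458n²π²/2.078².
First three modes:
  n=1: λ₁ = 3.458π²/2.078² ≈ 7.904
  n=2: λ₂ = 13.832π²/2.078² ≈ 31.615 (4× faster decay)
  n=3: λ₃ = 31.122π²/2.078² ≈ 71.134 (9× faster decay)
As t → ∞, higher modes decay exponentially faster. The n=1 mode dominates: φ ~ c₁ sin(πx/2.078) e^{-λ₁t}.
Decay rate: λ₁ = 3.458π²/2.078² ≈ 7.904.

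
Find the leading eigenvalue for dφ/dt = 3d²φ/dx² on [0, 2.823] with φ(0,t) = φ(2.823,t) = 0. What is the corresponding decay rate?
Eigenvalues: λₙ = 3n²π²/2.823².
First three modes:
  n=1: λ₁ = 3π²/2.823² ≈ 3.715
  n=2: λ₂ = 12π²/2.823² ≈ 14.861 (4× faster decay)
  n=3: λ₃ = 27π²/2.823² ≈ 33.438 (9× faster decay)
As t → ∞, higher modes decay exponentially faster. The n=1 mode dominates: φ ~ c₁ sin(πx/2.823) e^{-λ₁t}.
Decay rate: λ₁ = 3π²/2.823² ≈ 3.715.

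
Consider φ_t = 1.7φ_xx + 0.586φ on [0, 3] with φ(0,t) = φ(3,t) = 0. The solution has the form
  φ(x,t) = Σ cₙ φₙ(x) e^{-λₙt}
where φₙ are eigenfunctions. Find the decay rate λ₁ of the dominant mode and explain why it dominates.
Eigenvalues: λₙ = 1.7n²π²/3² - 0.586.
First three modes:
  n=1: λ₁ = 1.7π²/3² - 0.586 ≈ 1.278
  n=2: λ₂ = 6.8π²/3² - 0.586 ≈ 6.871
  n=3: λ₃ = 15.3π²/3² - 0.586 ≈ 16.192
Since 1.7π²/3² ≈ 1.864 > 0.586, all λₙ > 0.
The n=1 mode decays slowest → dominates as t → ∞.
Asymptotic: φ ~ c₁ sin(πx/3) e^{-λ₁t} with decay rate λ₁ ≈ 1.278.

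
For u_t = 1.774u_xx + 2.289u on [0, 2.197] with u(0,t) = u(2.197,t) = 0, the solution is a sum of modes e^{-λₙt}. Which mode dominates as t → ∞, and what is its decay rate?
Eigenvalues: λₙ = 1.774n²π²/2.197² - 2.289.
First three modes:
  n=1: λ₁ = 1.774π²/2.197² - 2.289 ≈ 1.338
  n=2: λ₂ = 7.096π²/2.197² - 2.289 ≈ 12.221
  n=3: λ₃ = 15.966π²/2.197² - 2.289 ≈ 30.357
Since 1.774π²/2.197² ≈ 3.627 > 2.289, all λₙ > 0.
The n=1 mode decays slowest → dominates as t → ∞.
Asymptotic: u ~ c₁ sin(πx/2.197) e^{-λ₁t} with decay rate λ₁ ≈ 1.338.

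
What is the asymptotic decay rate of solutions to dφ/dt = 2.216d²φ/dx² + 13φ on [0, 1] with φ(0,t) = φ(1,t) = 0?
Eigenvalues: λₙ = 2.216n²π²/1² - 13.
First three modes:
  n=1: λ₁ = 2.216π² - 13 ≈ 8.871
  n=2: λ₂ = 8.864π² - 13 ≈ 74.484
  n=3: λ₃ = 19.944π² - 13 ≈ 183.839
Since 2.216π² ≈ 21.871 > 13, all λₙ > 0.
The n=1 mode decays slowest → dominates as t → ∞.
Asymptotic: φ ~ c₁ sin(πx/1) e^{-λ₁t} with decay rate λ₁ ≈ 8.871.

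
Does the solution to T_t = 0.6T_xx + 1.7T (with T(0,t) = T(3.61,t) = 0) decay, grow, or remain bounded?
T grows unboundedly. Reaction dominates diffusion (r=1.7 > κπ²/L²≈0.45); solution grows exponentially.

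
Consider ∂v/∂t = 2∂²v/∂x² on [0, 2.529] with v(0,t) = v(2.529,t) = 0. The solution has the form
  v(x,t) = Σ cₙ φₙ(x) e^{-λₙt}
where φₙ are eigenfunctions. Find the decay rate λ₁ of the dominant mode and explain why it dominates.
Eigenvalues: λₙ = 2n²π²/2.529².
First three modes:
  n=1: λ₁ = 2π²/2.529² ≈ 3.086
  n=2: λ₂ = 8π²/2.529² ≈ 12.345 (4× faster decay)
  n=3: λ₃ = 18π²/2.529² ≈ 27.776 (9× faster decay)
As t → ∞, higher modes decay exponentially faster. The n=1 mode dominates: v ~ c₁ sin(πx/2.529) e^{-λ₁t}.
Decay rate: λ₁ = 2π²/2.529² ≈ 3.086.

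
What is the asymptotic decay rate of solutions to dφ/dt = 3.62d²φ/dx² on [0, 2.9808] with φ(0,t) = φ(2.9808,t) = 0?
Eigenvalues: λₙ = 3.62n²π²/2.9808².
First three modes:
  n=1: λ₁ = 3.62π²/2.9808² ≈ 4.021
  n=2: λ₂ = 14.48π²/2.9808² ≈ 16.084 (4× faster decay)
  n=3: λ₃ = 32.58π²/2.9808² ≈ 36.19 (9× faster decay)
As t → ∞, higher modes decay exponentially faster. The n=1 mode dominates: φ ~ c₁ sin(πx/2.9808) e^{-λ₁t}.
Decay rate: λ₁ = 3.62π²/2.9808² ≈ 4.021.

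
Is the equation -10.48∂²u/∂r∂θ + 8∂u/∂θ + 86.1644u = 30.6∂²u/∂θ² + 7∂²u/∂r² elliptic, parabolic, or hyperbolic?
Rewriting in standard form: -7∂²u/∂r² - 10.48∂²u/∂r∂θ - 30.6∂²u/∂θ² + 8∂u/∂θ + 86.1644u = 0. Computing B² - 4AC with A = -7, B = -10.48, C = -30.6: discriminant = -746.9696 (negative). Answer: elliptic.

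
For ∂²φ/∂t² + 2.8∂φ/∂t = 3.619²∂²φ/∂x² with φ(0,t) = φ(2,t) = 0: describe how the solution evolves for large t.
φ → 0. Damping (γ=2.8) dissipates energy; oscillations decay exponentially.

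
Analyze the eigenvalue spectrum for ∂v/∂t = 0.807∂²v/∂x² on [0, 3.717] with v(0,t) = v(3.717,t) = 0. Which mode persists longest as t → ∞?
Eigenvalues: λₙ = 0.807n²π²/3.717².
First three modes:
  n=1: λ₁ = 0.807π²/3.717² ≈ 0.576
  n=2: λ₂ = 3.228π²/3.717² ≈ 2.306 (4× faster decay)
  n=3: λ₃ = 7.263π²/3.717² ≈ 5.188 (9× faster decay)
As t → ∞, higher modes decay exponentially faster. The n=1 mode dominates: v ~ c₁ sin(πx/3.717) e^{-λ₁t}.
Decay rate: λ₁ = 0.807π²/3.717² ≈ 0.576.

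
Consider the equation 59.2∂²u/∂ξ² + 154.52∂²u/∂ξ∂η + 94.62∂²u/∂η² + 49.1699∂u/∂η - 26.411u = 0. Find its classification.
Hyperbolic. (A = 59.2, B = 154.52, C = 94.62 gives B² - 4AC = 1470.4144.)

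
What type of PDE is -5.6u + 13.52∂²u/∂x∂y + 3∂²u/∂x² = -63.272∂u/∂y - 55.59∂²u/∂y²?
Rewriting in standard form: 3∂²u/∂x² + 13.52∂²u/∂x∂y + 55.59∂²u/∂y² + 63.272∂u/∂y - 5.6u = 0. With A = 3, B = 13.52, C = 55.59, the discriminant is -484.2896. This is an elliptic PDE.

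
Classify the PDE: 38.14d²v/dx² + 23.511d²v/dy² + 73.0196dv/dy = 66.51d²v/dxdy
Rewriting in standard form: 38.14d²v/dx² - 66.51d²v/dxdy + 23.511d²v/dy² + 73.0196dv/dy = 0. A = 38.14, B = -66.51, C = 23.511. Discriminant B² - 4AC = 836.74194. Since 836.74194 > 0, hyperbolic.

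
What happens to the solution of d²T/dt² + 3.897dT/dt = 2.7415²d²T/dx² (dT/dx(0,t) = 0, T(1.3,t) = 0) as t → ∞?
T → 0. Damping (γ=3.897) dissipates energy; oscillations decay exponentially.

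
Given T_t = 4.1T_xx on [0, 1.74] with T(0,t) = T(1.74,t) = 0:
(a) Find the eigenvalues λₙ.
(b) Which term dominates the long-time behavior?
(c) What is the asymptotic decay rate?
Eigenvalues: λₙ = 4.1n²π²/1.74².
First three modes:
  n=1: λ₁ = 4.1π²/1.74² ≈ 13.365
  n=2: λ₂ = 16.4π²/1.74² ≈ 53.462 (4× faster decay)
  n=3: λ₃ = 36.9π²/1.74² ≈ 120.289 (9× faster decay)
As t → ∞, higher modes decay exponentially faster. The n=1 mode dominates: T ~ c₁ sin(πx/1.74) e^{-λ₁t}.
Decay rate: λ₁ = 4.1π²/1.74² ≈ 13.365.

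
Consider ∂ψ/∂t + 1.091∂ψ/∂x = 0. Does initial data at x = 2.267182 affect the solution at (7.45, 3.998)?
No. Only data at x = 3.088182 affects (7.45, 3.998). Advection has one-way propagation along characteristics.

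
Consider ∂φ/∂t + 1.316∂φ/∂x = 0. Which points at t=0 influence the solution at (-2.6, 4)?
A single point: x = -7.864. The characteristic through (-2.6, 4) is x - 1.316t = const, so x = -2.6 - 1.316·4 = -7.864.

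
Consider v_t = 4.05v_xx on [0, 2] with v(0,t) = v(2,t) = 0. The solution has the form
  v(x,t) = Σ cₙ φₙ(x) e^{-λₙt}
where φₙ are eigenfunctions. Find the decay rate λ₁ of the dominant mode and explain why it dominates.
Eigenvalues: λₙ = 4.05n²π²/2².
First three modes:
  n=1: λ₁ = 4.05π²/2² ≈ 9.993
  n=2: λ₂ = 16.2π²/2² ≈ 39.972 (4× faster decay)
  n=3: λ₃ = 36.45π²/2² ≈ 89.937 (9× faster decay)
As t → ∞, higher modes decay exponentially faster. The n=1 mode dominates: v ~ c₁ sin(πx/2) e^{-λ₁t}.
Decay rate: λ₁ = 4.05π²/2² ≈ 9.993.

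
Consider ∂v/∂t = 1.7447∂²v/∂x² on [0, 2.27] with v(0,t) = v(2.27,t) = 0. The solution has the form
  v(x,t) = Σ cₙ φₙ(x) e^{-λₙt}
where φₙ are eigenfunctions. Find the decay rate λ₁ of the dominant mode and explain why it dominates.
Eigenvalues: λₙ = 1.7447n²π²/2.27².
First three modes:
  n=1: λ₁ = 1.7447π²/2.27² ≈ 3.342
  n=2: λ₂ = 6.9788π²/2.27² ≈ 13.367 (4× faster decay)
  n=3: λ₃ = 15.7023π²/2.27² ≈ 30.075 (9× faster decay)
As t → ∞, higher modes decay exponentially faster. The n=1 mode dominates: v ~ c₁ sin(πx/2.27) e^{-λ₁t}.
Decay rate: λ₁ = 1.7447π²/2.27² ≈ 3.342.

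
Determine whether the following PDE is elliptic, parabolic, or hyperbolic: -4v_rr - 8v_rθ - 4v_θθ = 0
Coefficients: A = -4, B = -8, C = -4. B² - 4AC = 0, which is zero, so the equation is parabolic.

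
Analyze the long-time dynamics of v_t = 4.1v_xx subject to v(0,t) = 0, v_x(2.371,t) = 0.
Long-time behavior: v → 0. Heat escapes through the Dirichlet boundary.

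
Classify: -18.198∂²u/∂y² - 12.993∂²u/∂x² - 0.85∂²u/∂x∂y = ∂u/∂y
Rewriting in standard form: -12.993∂²u/∂x² - 0.85∂²u/∂x∂y - 18.198∂²u/∂y² - ∂u/∂y = 0. Elliptic (discriminant = -945.063956).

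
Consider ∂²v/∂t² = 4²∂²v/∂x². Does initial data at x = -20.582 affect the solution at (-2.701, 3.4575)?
No. The domain of dependence is [-16.531, 11.129], and -20.582 is outside this interval.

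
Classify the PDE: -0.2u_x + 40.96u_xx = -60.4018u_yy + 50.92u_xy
Rewriting in standard form: 40.96u_xx - 50.92u_xy + 60.4018u_yy - 0.2u_x = 0. A = 40.96, B = -50.92, C = 60.4018. Discriminant B² - 4AC = -7303.384512. Since -7303.384512 < 0, elliptic.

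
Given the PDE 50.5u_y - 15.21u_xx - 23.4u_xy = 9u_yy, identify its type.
Rewriting in standard form: -15.21u_xx - 23.4u_xy - 9u_yy + 50.5u_y = 0. The second-order coefficients are A = -15.21, B = -23.4, C = -9. Since B² - 4AC = 0 = 0, this is a parabolic PDE.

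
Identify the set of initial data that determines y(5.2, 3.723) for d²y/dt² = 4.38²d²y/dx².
Domain of dependence: [-11.10674, 21.50674]. Signals travel at speed 4.38, so data within |x - 5.2| ≤ 4.38·3.723 = 16.30674 can reach the point.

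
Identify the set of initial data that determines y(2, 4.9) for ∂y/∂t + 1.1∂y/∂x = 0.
A single point: x = -3.39. The characteristic through (2, 4.9) is x - 1.1t = const, so x = 2 - 1.1·4.9 = -3.39.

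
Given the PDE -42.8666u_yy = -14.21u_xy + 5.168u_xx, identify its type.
Rewriting in standard form: -5.168u_xx + 14.21u_xy - 42.8666u_yy = 0. The second-order coefficients are A = -5.168, B = 14.21, C = -42.8666. Since B² - 4AC = -684.2142552 < 0, this is an elliptic PDE.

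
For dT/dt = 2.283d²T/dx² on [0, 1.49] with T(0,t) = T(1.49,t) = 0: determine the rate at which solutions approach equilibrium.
Eigenvalues: λₙ = 2.283n²π²/1.49².
First three modes:
  n=1: λ₁ = 2.283π²/1.49² ≈ 10.149
  n=2: λ₂ = 9.132π²/1.49² ≈ 40.597 (4× faster decay)
  n=3: λ₃ = 20.547π²/1.49² ≈ 91.343 (9× faster decay)
As t → ∞, higher modes decay exponentially faster. The n=1 mode dominates: T ~ c₁ sin(πx/1.49) e^{-λ₁t}.
Decay rate: λ₁ = 2.283π²/1.49² ≈ 10.149.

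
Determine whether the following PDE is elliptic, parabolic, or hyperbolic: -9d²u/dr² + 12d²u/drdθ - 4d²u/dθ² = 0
Coefficients: A = -9, B = 12, C = -4. B² - 4AC = 0, which is zero, so the equation is parabolic.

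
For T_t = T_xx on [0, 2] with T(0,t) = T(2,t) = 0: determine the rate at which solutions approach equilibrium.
Eigenvalues: λₙ = n²π²/2².
First three modes:
  n=1: λ₁ = π²/2² ≈ 2.467
  n=2: λ₂ = 4π²/2² ≈ 9.87 (4× faster decay)
  n=3: λ₃ = 9π²/2² ≈ 22.207 (9× faster decay)
As t → ∞, higher modes decay exponentially faster. The n=1 mode dominates: T ~ c₁ sin(πx/2) e^{-λ₁t}.
Decay rate: λ₁ = π²/2² ≈ 2.467.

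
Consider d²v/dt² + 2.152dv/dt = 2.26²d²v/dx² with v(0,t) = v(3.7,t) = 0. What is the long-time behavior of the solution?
As t → ∞, v → 0. Damping (γ=2.152) dissipates energy; oscillations decay exponentially.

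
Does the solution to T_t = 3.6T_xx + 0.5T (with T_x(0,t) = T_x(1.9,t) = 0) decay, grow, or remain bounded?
T grows unboundedly. With Neumann BCs the constant mode has diffusion eigenvalue 0, so any r > 0 makes it grow like e^(0.5t); solution grows exponentially.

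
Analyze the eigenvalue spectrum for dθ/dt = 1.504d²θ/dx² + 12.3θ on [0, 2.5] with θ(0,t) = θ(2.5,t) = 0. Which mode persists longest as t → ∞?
Eigenvalues: λₙ = 1.504n²π²/2.5² - 12.3.
First three modes:
  n=1: λ₁ = 1.504π²/2.5² - 12.3 ≈ -9.925
  n=2: λ₂ = 6.016π²/2.5² - 12.3 ≈ -2.8
  n=3: λ₃ = 13.536π²/2.5² - 12.3 ≈ 9.075
Since 1.504π²/2.5² ≈ 2.375 < 12.3, λ₁ < 0.
The n=1 mode grows fastest (−λₙ is largest for n=1) → dominates.
Asymptotic: θ ~ c₁ sin(πx/2.5) e^{9.925t} (exponential growth at rate −λ₁ ≈ 9.925).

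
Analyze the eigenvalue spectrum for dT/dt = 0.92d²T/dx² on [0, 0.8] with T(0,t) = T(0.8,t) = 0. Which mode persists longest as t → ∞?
Eigenvalues: λₙ = 0.92n²π²/0.8².
First three modes:
  n=1: λ₁ = 0.92π²/0.8² ≈ 14.188
  n=2: λ₂ = 3.68π²/0.8² ≈ 56.75 (4× faster decay)
  n=3: λ₃ = 8.28π²/0.8² ≈ 127.688 (9× faster decay)
As t → ∞, higher modes decay exponentially faster. The n=1 mode dominates: T ~ c₁ sin(πx/0.8) e^{-λ₁t}.
Decay rate: λ₁ = 0.92π²/0.8² ≈ 14.188.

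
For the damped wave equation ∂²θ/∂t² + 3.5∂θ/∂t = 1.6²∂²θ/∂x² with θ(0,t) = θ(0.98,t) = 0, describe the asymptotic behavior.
θ → 0. Damping (γ=3.5) dissipates energy; oscillations decay exponentially.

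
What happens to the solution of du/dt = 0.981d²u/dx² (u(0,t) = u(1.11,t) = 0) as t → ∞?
u → 0. Heat diffuses out through both boundaries.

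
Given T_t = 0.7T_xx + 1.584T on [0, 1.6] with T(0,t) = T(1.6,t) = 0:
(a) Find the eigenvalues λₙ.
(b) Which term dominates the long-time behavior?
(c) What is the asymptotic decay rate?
Eigenvalues: λₙ = 0.7n²π²/1.6² - 1.584.
First three modes:
  n=1: λ₁ = 0.7π²/1.6² - 1.584 ≈ 1.115
  n=2: λ₂ = 2.8π²/1.6² - 1.584 ≈ 9.211
  n=3: λ₃ = 6.3π²/1.6² - 1.584 ≈ 22.704
Since 0.7π²/1.6² ≈ 2.699 > 1.584, all λₙ > 0.
The n=1 mode decays slowest → dominates as t → ∞.
Asymptotic: T ~ c₁ sin(πx/1.6) e^{-λ₁t} with decay rate λ₁ ≈ 1.115.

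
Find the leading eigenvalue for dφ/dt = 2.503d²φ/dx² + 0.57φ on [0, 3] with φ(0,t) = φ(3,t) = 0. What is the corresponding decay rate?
Eigenvalues: λₙ = 2.503n²π²/3² - 0.57.
First three modes:
  n=1: λ₁ = 2.503π²/3² - 0.57 ≈ 2.175
  n=2: λ₂ = 10.012π²/3² - 0.57 ≈ 10.409
  n=3: λ₃ = 22.527π²/3² - 0.57 ≈ 24.134
Since 2.503π²/3² ≈ 2.745 > 0.57, all λₙ > 0.
The n=1 mode decays slowest → dominates as t → ∞.
Asymptotic: φ ~ c₁ sin(πx/3) e^{-λ₁t} with decay rate λ₁ ≈ 2.175.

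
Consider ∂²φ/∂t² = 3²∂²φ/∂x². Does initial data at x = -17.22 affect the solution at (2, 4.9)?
No. The domain of dependence is [-12.7, 16.7], and -17.22 is outside this interval.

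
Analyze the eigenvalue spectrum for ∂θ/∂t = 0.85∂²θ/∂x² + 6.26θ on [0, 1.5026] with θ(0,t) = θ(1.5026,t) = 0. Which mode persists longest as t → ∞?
Eigenvalues: λₙ = 0.85n²π²/1.5026² - 6.26.
First three modes:
  n=1: λ₁ = 0.85π²/1.5026² - 6.26 ≈ -2.544
  n=2: λ₂ = 3.4π²/1.5026² - 6.26 ≈ 8.603
  n=3: λ₃ = 7.65π²/1.5026² - 6.26 ≈ 27.181
Since 0.85π²/1.5026² ≈ 3.716 < 6.26, λ₁ < 0.
The n=1 mode grows fastest (−λₙ is largest for n=1) → dominates.
Asymptotic: θ ~ c₁ sin(πx/1.5026) e^{2.544t} (exponential growth at rate −λ₁ ≈ 2.544).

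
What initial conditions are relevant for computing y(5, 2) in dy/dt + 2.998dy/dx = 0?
A single point: x = -0.996. The characteristic through (5, 2) is x - 2.998t = const, so x = 5 - 2.998·2 = -0.996.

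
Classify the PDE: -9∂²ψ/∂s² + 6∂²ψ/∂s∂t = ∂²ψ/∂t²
Rewriting in standard form: -9∂²ψ/∂s² + 6∂²ψ/∂s∂t - ∂²ψ/∂t² = 0. A = -9, B = 6, C = -1. Discriminant B² - 4AC = 0. Since 0 = 0, parabolic.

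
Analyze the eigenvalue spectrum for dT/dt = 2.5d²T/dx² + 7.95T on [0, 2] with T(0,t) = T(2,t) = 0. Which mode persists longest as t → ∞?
Eigenvalues: λₙ = 2.5n²π²/2² - 7.95.
First three modes:
  n=1: λ₁ = 2.5π²/2² - 7.95 ≈ -1.781
  n=2: λ₂ = 10π²/2² - 7.95 ≈ 16.724
  n=3: λ₃ = 22.5π²/2² - 7.95 ≈ 47.567
Since 2.5π²/2² ≈ 6.169 < 7.95, λ₁ < 0.
The n=1 mode grows fastest (−λₙ is largest for n=1) → dominates.
Asymptotic: T ~ c₁ sin(πx/2) e^{1.781t} (exponential growth at rate −λ₁ ≈ 1.781).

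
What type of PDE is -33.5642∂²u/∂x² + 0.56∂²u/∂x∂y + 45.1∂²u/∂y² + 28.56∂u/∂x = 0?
With A = -33.5642, B = 0.56, C = 45.1, the discriminant is 6055.29528. This is a hyperbolic PDE.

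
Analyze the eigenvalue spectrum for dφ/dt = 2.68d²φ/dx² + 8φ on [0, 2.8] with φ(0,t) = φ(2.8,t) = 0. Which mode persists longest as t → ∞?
Eigenvalues: λₙ = 2.68n²π²/2.8² - 8.
First three modes:
  n=1: λ₁ = 2.68π²/2.8² - 8 ≈ -4.626
  n=2: λ₂ = 10.72π²/2.8² - 8 ≈ 5.495
  n=3: λ₃ = 24.12π²/2.8² - 8 ≈ 22.364
Since 2.68π²/2.8² ≈ 3.374 < 8, λ₁ < 0.
The n=1 mode grows fastest (−λₙ is largest for n=1) → dominates.
Asymptotic: φ ~ c₁ sin(πx/2.8) e^{4.626t} (exponential growth at rate −λ₁ ≈ 4.626).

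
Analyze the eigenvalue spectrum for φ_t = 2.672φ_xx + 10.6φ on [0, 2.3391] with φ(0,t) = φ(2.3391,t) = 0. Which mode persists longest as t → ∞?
Eigenvalues: λₙ = 2.672n²π²/2.3391² - 10.6.
First three modes:
  n=1: λ₁ = 2.672π²/2.3391² - 10.6 ≈ -5.78
  n=2: λ₂ = 10.688π²/2.3391² - 10.6 ≈ 8.68
  n=3: λ₃ = 24.048π²/2.3391² - 10.6 ≈ 32.779
Since 2.672π²/2.3391² ≈ 4.82 < 10.6, λ₁ < 0.
The n=1 mode grows fastest (−λₙ is largest for n=1) → dominates.
Asymptotic: φ ~ c₁ sin(πx/2.3391) e^{5.78t} (exponential growth at rate −λ₁ ≈ 5.78).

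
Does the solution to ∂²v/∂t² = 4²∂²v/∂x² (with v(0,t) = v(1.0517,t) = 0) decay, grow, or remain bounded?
v oscillates (no decay). Energy is conserved; the solution oscillates indefinitely as standing waves.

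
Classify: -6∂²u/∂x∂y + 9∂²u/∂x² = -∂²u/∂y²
Rewriting in standard form: 9∂²u/∂x² - 6∂²u/∂x∂y + ∂²u/∂y² = 0. Parabolic (discriminant = 0).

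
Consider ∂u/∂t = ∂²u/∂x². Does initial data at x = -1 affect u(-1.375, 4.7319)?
Yes, for any finite x. The heat equation has infinite propagation speed, so all initial data affects all points at any t > 0.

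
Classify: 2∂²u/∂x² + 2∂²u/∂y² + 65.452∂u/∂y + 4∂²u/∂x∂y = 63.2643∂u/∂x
Rewriting in standard form: 2∂²u/∂x² + 4∂²u/∂x∂y + 2∂²u/∂y² - 63.2643∂u/∂x + 65.452∂u/∂y = 0. Parabolic (discriminant = 0).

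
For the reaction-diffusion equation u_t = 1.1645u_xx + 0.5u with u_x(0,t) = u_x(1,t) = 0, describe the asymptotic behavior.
u grows unboundedly. With Neumann BCs the constant mode has diffusion eigenvalue 0, so any r > 0 makes it grow like e^(0.5t); solution grows exponentially.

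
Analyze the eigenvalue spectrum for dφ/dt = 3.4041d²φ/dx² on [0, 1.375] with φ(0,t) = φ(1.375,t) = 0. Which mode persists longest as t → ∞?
Eigenvalues: λₙ = 3.4041n²π²/1.375².
First three modes:
  n=1: λ₁ = 3.4041π²/1.375² ≈ 17.77
  n=2: λ₂ = 13.6164π²/1.375² ≈ 71.082 (4× faster decay)
  n=3: λ₃ = 30.6369π²/1.375² ≈ 159.933 (9× faster decay)
As t → ∞, higher modes decay exponentially faster. The n=1 mode dominates: φ ~ c₁ sin(πx/1.375) e^{-λ₁t}.
Decay rate: λ₁ = 3.4041π²/1.375² ≈ 17.77.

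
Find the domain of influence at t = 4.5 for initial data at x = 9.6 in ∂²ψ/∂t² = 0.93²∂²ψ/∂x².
Domain of influence: [5.415, 13.785]. Data at x = 9.6 spreads outward at speed 0.93.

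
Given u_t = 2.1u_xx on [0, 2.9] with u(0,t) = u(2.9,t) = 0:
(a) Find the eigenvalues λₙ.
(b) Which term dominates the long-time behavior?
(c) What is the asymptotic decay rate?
Eigenvalues: λₙ = 2.1n²π²/2.9².
First three modes:
  n=1: λ₁ = 2.1π²/2.9² ≈ 2.464
  n=2: λ₂ = 8.4π²/2.9² ≈ 9.858 (4× faster decay)
  n=3: λ₃ = 18.9π²/2.9² ≈ 22.18 (9× faster decay)
As t → ∞, higher modes decay exponentially faster. The n=1 mode dominates: u ~ c₁ sin(πx/2.9) e^{-λ₁t}.
Decay rate: λ₁ = 2.1π²/2.9² ≈ 2.464.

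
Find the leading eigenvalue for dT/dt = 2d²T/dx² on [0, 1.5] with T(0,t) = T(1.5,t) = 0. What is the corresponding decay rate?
Eigenvalues: λₙ = 2n²π²/1.5².
First three modes:
  n=1: λ₁ = 2π²/1.5² ≈ 8.773
  n=2: λ₂ = 8π²/1.5² ≈ 35.092 (4× faster decay)
  n=3: λ₃ = 18π²/1.5² ≈ 78.957 (9× faster decay)
As t → ∞, higher modes decay exponentially faster. The n=1 mode dominates: T ~ c₁ sin(πx/1.5) e^{-λ₁t}.
Decay rate: λ₁ = 2π²/1.5² ≈ 8.773.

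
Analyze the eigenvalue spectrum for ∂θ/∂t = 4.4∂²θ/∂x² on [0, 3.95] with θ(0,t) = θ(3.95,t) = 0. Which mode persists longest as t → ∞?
Eigenvalues: λₙ = 4.4n²π²/3.95².
First three modes:
  n=1: λ₁ = 4.4π²/3.95² ≈ 2.783
  n=2: λ₂ = 17.6π²/3.95² ≈ 11.133 (4× faster decay)
  n=3: λ₃ = 39.6π²/3.95² ≈ 25.05 (9× faster decay)
As t → ∞, higher modes decay exponentially faster. The n=1 mode dominates: θ ~ c₁ sin(πx/3.95) e^{-λ₁t}.
Decay rate: λ₁ = 4.4π²/3.95² ≈ 2.783.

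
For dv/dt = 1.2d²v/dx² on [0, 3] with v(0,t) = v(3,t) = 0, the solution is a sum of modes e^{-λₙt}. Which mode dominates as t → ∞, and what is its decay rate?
Eigenvalues: λₙ = 1.2n²π²/3².
First three modes:
  n=1: λ₁ = 1.2π²/3² ≈ 1.316
  n=2: λ₂ = 4.8π²/3² ≈ 5.264 (4× faster decay)
  n=3: λ₃ = 10.8π²/3² ≈ 11.844 (9× faster decay)
As t → ∞, higher modes decay exponentially faster. The n=1 mode dominates: v ~ c₁ sin(πx/3) e^{-λ₁t}.
Decay rate: λ₁ = 1.2π²/3² ≈ 1.316.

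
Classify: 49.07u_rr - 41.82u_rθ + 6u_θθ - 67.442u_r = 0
Hyperbolic (discriminant = 571.2324).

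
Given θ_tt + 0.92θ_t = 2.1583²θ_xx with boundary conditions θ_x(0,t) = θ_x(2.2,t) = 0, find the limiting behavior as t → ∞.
θ → constant (steady state). Damping (γ=0.92) dissipates the nonconstant modes; with Neumann BCs the spatial average obeys M''+γM'=0 and tends to a finite limit.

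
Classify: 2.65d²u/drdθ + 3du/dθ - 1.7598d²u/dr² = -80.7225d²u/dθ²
Rewriting in standard form: -1.7598d²u/dr² + 2.65d²u/drdθ + 80.7225d²u/dθ² + 3du/dθ = 0. Hyperbolic (discriminant = 575.244322).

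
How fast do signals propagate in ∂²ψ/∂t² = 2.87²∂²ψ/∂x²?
Speed = 2.87. Information travels along characteristics x = x₀ ± 2.87t.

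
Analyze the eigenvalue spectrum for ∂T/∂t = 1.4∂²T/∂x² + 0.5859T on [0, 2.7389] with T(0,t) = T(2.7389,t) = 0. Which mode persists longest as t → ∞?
Eigenvalues: λₙ = 1.4n²π²/2.7389² - 0.5859.
First three modes:
  n=1: λ₁ = 1.4π²/2.7389² - 0.5859 ≈ 1.256
  n=2: λ₂ = 5.6π²/2.7389² - 0.5859 ≈ 6.782
  n=3: λ₃ = 12.6π²/2.7389² - 0.5859 ≈ 15.992
Since 1.4π²/2.7389² ≈ 1.842 > 0.5859, all λₙ > 0.
The n=1 mode decays slowest → dominates as t → ∞.
Asymptotic: T ~ c₁ sin(πx/2.7389) e^{-λ₁t} with decay rate λ₁ ≈ 1.256.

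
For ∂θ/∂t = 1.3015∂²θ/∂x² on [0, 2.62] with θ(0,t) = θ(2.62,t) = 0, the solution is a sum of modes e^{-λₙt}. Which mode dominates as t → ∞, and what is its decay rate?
Eigenvalues: λₙ = 1.3015n²π²/2.62².
First three modes:
  n=1: λ₁ = 1.3015π²/2.62² ≈ 1.871
  n=2: λ₂ = 5.206π²/2.62² ≈ 7.485 (4× faster decay)
  n=3: λ₃ = 11.7135π²/2.62² ≈ 16.842 (9× faster decay)
As t → ∞, higher modes decay exponentially faster. The n=1 mode dominates: θ ~ c₁ sin(πx/2.62) e^{-λ₁t}.
Decay rate: λ₁ = 1.3015π²/2.62² ≈ 1.871.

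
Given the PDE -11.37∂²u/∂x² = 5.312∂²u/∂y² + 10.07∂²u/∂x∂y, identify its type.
Rewriting in standard form: -11.37∂²u/∂x² - 10.07∂²u/∂x∂y - 5.312∂²u/∂y² = 0. The second-order coefficients are A = -11.37, B = -10.07, C = -5.312. Since B² - 4AC = -140.18486 < 0, this is an elliptic PDE.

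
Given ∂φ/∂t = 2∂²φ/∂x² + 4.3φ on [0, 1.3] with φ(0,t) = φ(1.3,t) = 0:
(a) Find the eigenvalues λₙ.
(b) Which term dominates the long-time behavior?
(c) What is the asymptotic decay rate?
Eigenvalues: λₙ = 2n²π²/1.3² - 4.3.
First three modes:
  n=1: λ₁ = 2π²/1.3² - 4.3 ≈ 7.38
  n=2: λ₂ = 8π²/1.3² - 4.3 ≈ 42.42
  n=3: λ₃ = 18π²/1.3² - 4.3 ≈ 100.82
Since 2π²/1.3² ≈ 11.68 > 4.3, all λₙ > 0.
The n=1 mode decays slowest → dominates as t → ∞.
Asymptotic: φ ~ c₁ sin(πx/1.3) e^{-λ₁t} with decay rate λ₁ ≈ 7.38.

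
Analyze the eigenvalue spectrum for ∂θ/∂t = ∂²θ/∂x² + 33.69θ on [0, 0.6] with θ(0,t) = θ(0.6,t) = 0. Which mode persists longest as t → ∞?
Eigenvalues: λₙ = n²π²/0.6² - 33.69.
First three modes:
  n=1: λ₁ = π²/0.6² - 33.69 ≈ -6.274
  n=2: λ₂ = 4π²/0.6² - 33.69 ≈ 75.972
  n=3: λ₃ = 9π²/0.6² - 33.69 ≈ 213.05
Since π²/0.6² ≈ 27.416 < 33.69, λ₁ < 0.
The n=1 mode grows fastest (−λₙ is largest for n=1) → dominates.
Asymptotic: θ ~ c₁ sin(πx/0.6) e^{6.274t} (exponential growth at rate −λ₁ ≈ 6.274).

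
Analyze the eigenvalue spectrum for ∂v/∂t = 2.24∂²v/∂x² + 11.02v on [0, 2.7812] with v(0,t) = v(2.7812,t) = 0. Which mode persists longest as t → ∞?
Eigenvalues: λₙ = 2.24n²π²/2.7812² - 11.02.
First three modes:
  n=1: λ₁ = 2.24π²/2.7812² - 11.02 ≈ -8.162
  n=2: λ₂ = 8.96π²/2.7812² - 11.02 ≈ 0.413
  n=3: λ₃ = 20.16π²/2.7812² - 11.02 ≈ 14.703
Since 2.24π²/2.7812² ≈ 2.858 < 11.02, λ₁ < 0.
The n=1 mode grows fastest (−λₙ is largest for n=1) → dominates.
Asymptotic: v ~ c₁ sin(πx/2.7812) e^{8.162t} (exponential growth at rate −λ₁ ≈ 8.162).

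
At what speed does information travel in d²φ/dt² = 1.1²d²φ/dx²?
Speed = 1.1. Information travels along characteristics x = x₀ ± 1.1t.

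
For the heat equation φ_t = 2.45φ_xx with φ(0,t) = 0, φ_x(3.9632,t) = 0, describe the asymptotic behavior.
φ → 0. Heat escapes through the Dirichlet boundary.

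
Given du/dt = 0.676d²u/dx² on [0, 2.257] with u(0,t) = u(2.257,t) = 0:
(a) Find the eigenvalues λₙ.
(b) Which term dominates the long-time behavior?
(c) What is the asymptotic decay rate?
Eigenvalues: λₙ = 0.676n²π²/2.257².
First three modes:
  n=1: λ₁ = 0.676π²/2.257² ≈ 1.31
  n=2: λ₂ = 2.704π²/2.257² ≈ 5.239 (4× faster decay)
  n=3: λ₃ = 6.084π²/2.257² ≈ 11.788 (9× faster decay)
As t → ∞, higher modes decay exponentially faster. The n=1 mode dominates: u ~ c₁ sin(πx/2.257) e^{-λ₁t}.
Decay rate: λ₁ = 0.676π²/2.257² ≈ 1.31.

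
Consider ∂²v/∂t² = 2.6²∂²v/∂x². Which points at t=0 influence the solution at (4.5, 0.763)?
Domain of dependence: [2.5162, 6.4838]. Signals travel at speed 2.6, so data within |x - 4.5| ≤ 2.6·0.763 = 1.9838 can reach the point.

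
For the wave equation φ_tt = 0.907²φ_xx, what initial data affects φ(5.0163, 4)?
Domain of dependence: [1.3883, 8.6443]. Signals travel at speed 0.907, so data within |x - 5.0163| ≤ 0.907·4 = 3.628 can reach the point.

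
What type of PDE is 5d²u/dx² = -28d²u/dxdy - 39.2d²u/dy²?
Rewriting in standard form: 5d²u/dx² + 28d²u/dxdy + 39.2d²u/dy² = 0. With A = 5, B = 28, C = 39.2, the discriminant is 0. This is a parabolic PDE.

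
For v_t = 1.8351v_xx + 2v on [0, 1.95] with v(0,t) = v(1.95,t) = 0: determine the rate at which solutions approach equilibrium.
Eigenvalues: λₙ = 1.8351n²π²/1.95² - 2.
First three modes:
  n=1: λ₁ = 1.8351π²/1.95² - 2 ≈ 2.763
  n=2: λ₂ = 7.3404π²/1.95² - 2 ≈ 17.052
  n=3: λ₃ = 16.5159π²/1.95² - 2 ≈ 40.868
Since 1.8351π²/1.95² ≈ 4.763 > 2, all λₙ > 0.
The n=1 mode decays slowest → dominates as t → ∞.
Asymptotic: v ~ c₁ sin(πx/1.95) e^{-λ₁t} with decay rate λ₁ ≈ 2.763.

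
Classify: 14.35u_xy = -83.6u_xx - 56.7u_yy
Rewriting in standard form: 83.6u_xx + 14.35u_xy + 56.7u_yy = 0. Elliptic (discriminant = -18754.5575).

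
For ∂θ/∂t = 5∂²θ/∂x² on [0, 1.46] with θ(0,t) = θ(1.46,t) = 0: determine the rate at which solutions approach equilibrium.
Eigenvalues: λₙ = 5n²π²/1.46².
First three modes:
  n=1: λ₁ = 5π²/1.46² ≈ 23.151
  n=2: λ₂ = 20π²/1.46² ≈ 92.603 (4× faster decay)
  n=3: λ₃ = 45π²/1.46² ≈ 208.356 (9× faster decay)
As t → ∞, higher modes decay exponentially faster. The n=1 mode dominates: θ ~ c₁ sin(πx/1.46) e^{-λ₁t}.
Decay rate: λ₁ = 5π²/1.46² ≈ 23.151.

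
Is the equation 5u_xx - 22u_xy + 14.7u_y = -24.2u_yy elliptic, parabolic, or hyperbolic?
Rewriting in standard form: 5u_xx - 22u_xy + 24.2u_yy + 14.7u_y = 0. Computing B² - 4AC with A = 5, B = -22, C = 24.2: discriminant = 0 (zero). Answer: parabolic.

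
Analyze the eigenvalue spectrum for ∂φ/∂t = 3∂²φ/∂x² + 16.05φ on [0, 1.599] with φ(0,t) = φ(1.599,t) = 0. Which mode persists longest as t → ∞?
Eigenvalues: λₙ = 3n²π²/1.599² - 16.05.
First three modes:
  n=1: λ₁ = 3π²/1.599² - 16.05 ≈ -4.47
  n=2: λ₂ = 12π²/1.599² - 16.05 ≈ 30.272
  n=3: λ₃ = 27π²/1.599² - 16.05 ≈ 88.174
Since 3π²/1.599² ≈ 11.58 < 16.05, λ₁ < 0.
The n=1 mode grows fastest (−λₙ is largest for n=1) → dominates.
Asymptotic: φ ~ c₁ sin(πx/1.599) e^{4.47t} (exponential growth at rate −λ₁ ≈ 4.47).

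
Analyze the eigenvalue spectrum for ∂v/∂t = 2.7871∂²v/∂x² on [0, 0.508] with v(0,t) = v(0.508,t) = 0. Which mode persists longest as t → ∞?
Eigenvalues: λₙ = 2.7871n²π²/0.508².
First three modes:
  n=1: λ₁ = 2.7871π²/0.508² ≈ 106.592
  n=2: λ₂ = 11.1484π²/0.508² ≈ 426.368 (4× faster decay)
  n=3: λ₃ = 25.0839π²/0.508² ≈ 959.329 (9× faster decay)
As t → ∞, higher modes decay exponentially faster. The n=1 mode dominates: v ~ c₁ sin(πx/0.508) e^{-λ₁t}.
Decay rate: λ₁ = 2.7871π²/0.508² ≈ 106.592.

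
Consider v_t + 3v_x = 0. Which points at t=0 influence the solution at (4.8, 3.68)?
A single point: x = -6.24. The characteristic through (4.8, 3.68) is x - 3t = const, so x = 4.8 - 3·3.68 = -6.24.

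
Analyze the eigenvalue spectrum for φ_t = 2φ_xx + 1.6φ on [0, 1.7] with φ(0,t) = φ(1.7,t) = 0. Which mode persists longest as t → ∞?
Eigenvalues: λₙ = 2n²π²/1.7² - 1.6.
First three modes:
  n=1: λ₁ = 2π²/1.7² - 1.6 ≈ 5.23
  n=2: λ₂ = 8π²/1.7² - 1.6 ≈ 25.721
  n=3: λ₃ = 18π²/1.7² - 1.6 ≈ 59.872
Since 2π²/1.7² ≈ 6.83 > 1.6, all λₙ > 0.
The n=1 mode decays slowest → dominates as t → ∞.
Asymptotic: φ ~ c₁ sin(πx/1.7) e^{-λ₁t} with decay rate λ₁ ≈ 5.23.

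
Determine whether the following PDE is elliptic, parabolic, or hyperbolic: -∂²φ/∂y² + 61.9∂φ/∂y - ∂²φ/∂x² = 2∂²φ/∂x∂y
Rewriting in standard form: -∂²φ/∂x² - 2∂²φ/∂x∂y - ∂²φ/∂y² + 61.9∂φ/∂y = 0. Coefficients: A = -1, B = -2, C = -1. B² - 4AC = 0, which is zero, so the equation is parabolic.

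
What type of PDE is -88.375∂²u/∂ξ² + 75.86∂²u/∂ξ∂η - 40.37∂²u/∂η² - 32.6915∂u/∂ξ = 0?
With A = -88.375, B = 75.86, C = -40.37, the discriminant is -8516.0554. This is an elliptic PDE.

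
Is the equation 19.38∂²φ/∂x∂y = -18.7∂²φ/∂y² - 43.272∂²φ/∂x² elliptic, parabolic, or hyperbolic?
Rewriting in standard form: 43.272∂²φ/∂x² + 19.38∂²φ/∂x∂y + 18.7∂²φ/∂y² = 0. Computing B² - 4AC with A = 43.272, B = 19.38, C = 18.7: discriminant = -2861.1612 (negative). Answer: elliptic.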